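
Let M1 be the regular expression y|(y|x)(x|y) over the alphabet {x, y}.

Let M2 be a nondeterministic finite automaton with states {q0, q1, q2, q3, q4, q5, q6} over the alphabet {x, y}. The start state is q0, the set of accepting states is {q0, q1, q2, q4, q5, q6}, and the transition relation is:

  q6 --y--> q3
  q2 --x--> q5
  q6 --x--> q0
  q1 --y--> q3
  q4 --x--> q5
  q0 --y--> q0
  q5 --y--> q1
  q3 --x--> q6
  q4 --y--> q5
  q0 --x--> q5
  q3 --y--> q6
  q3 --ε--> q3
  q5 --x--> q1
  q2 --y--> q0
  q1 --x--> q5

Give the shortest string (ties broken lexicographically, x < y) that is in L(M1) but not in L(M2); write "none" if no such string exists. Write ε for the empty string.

Converting the expression M1 to a DFA (subset construction, then merging equivalent states) gives the minimal DFA with states {r0, r1, r2, r3, r4}, start state r0, accepting states {r2, r3} and transitions r0: x→r1, y→r2; r1: x→r3, y→r3; r2: x→r3, y→r3; r3: x→r4, y→r4; r4: x→r4, y→r4.
Exploring the product automaton M1 × M2 from the start pair (r0, q0), following both machines on each input symbol, reaches 11 state pairs: (r0, q0), (r1, q5), (r2, q0), (r3, q1), (r3, q5), (r3, q0), (r4, q5), (r4, q3), (r4, q1), (r4, q0), (r4, q6).
M1 accepts in {r2, r3} and M2 accepts in {q0, q1, q2, q4, q5, q6}. The reachable pairs whose M1-component is accepting are (r2, q0), (r3, q1), (r3, q5), (r3, q0); in each of them the M2-component is accepting too, so the product for L(M1) \ L(M2) (M1-component accepting, M2-component rejecting) has no reachable accepting pair and the difference is empty.
So every string accepted by M1 is also accepted by M2: L(M1) \ L(M2) = ∅ and there is no such string.

none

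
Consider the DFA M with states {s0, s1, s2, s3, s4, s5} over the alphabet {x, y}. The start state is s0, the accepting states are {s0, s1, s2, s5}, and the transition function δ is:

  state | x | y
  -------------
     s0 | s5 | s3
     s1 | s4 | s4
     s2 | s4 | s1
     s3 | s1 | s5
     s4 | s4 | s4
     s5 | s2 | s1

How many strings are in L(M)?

The useful subgraph on states {s0, s1, s2, s3, s5} is acyclic, so L(M) is finite; the longest accepting path visits 5 useful states, giving maximum string length 4.
Counting accepting paths from s0 by length: 1 of length 0, 1 of length 1, 4 of length 2, 3 of length 3, 1 of length 4. Total 10.

10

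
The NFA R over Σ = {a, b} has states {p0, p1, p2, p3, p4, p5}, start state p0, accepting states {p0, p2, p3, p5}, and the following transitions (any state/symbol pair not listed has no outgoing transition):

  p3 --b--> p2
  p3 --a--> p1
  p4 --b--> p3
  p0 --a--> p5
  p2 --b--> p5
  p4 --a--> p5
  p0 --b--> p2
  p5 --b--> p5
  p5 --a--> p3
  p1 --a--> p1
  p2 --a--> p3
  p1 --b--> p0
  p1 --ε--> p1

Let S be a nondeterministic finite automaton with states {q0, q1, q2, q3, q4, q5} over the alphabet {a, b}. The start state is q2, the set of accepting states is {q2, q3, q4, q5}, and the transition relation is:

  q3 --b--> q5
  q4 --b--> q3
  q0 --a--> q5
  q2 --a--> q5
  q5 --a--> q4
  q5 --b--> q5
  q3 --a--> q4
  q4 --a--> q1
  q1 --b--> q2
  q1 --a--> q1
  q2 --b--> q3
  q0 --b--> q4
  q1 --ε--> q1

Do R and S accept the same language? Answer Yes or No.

Exploring the product automaton R × S from the start pair (p0, q2), following both machines on each input symbol, reaches 5 state pairs: (p0, q2), (p5, q5), (p2, q3), (p3, q4), (p1, q1).
R accepts in {p0, p2, p3, p5} and S accepts in {q2, q3, q4, q5}. In every reachable pair the two components are either both accepting — (p0, q2), (p5, q5), (p2, q3), (p3, q4) — or both non-accepting, so no string is accepted by exactly one of the machines: L(R) \ L(S) and L(S) \ L(R) are both empty.
Hence every string is accepted by R iff it is accepted by S, and the two languages coincide.

Yes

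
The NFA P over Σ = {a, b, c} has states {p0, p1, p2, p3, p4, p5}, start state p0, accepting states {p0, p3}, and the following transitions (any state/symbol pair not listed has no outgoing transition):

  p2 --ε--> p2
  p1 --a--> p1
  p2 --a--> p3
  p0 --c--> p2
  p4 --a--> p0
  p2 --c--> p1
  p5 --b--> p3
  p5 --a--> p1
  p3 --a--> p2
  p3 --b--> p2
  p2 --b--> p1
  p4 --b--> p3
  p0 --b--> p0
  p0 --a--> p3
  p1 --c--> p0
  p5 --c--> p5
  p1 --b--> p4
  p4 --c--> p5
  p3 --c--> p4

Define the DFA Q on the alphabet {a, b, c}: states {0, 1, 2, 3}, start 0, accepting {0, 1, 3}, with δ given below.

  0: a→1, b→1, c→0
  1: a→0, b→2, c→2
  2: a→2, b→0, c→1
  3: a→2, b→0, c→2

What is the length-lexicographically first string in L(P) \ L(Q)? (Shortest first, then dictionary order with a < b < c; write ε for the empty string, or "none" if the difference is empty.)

bb

The string bb is accepted by P but not by Q.
No shorter string lies in the difference, and bb is the lexicographically first length-2 string in L(P) \ L(Q).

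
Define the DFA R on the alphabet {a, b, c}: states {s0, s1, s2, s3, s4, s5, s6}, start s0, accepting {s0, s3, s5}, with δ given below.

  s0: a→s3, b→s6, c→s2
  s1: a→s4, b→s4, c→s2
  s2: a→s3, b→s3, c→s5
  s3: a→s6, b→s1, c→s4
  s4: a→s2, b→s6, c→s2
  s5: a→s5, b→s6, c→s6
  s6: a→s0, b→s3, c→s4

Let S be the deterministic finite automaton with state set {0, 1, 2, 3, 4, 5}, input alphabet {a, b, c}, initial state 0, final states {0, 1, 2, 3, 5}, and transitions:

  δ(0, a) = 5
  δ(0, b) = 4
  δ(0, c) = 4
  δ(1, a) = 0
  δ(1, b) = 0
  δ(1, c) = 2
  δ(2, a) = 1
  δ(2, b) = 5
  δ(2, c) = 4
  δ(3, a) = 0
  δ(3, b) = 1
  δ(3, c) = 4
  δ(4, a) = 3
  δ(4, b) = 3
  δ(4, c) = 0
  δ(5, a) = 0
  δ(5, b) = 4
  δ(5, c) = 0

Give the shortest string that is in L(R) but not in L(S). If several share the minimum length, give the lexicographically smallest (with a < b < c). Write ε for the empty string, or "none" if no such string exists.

aab

The string aab is accepted by R but not by S.
No shorter string lies in the difference, and aab is the lexicographically first length-3 string in L(R) \ L(S).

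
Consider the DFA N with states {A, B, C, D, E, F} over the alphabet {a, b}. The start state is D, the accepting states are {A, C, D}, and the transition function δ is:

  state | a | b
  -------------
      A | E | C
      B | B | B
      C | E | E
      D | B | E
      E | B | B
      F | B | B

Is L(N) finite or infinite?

The useful states (reachable from D and able to reach an accepting state) are {D}.
Restricted to these states the transition graph has no cycle, so every accepting path has bounded length and L is finite.

finite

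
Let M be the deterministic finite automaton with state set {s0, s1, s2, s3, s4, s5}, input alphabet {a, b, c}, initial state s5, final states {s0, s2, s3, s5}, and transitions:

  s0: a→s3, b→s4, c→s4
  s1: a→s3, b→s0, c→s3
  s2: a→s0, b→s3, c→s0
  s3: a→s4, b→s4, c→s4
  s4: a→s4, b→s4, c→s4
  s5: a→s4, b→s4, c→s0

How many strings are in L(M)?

The useful subgraph on states {s0, s3, s5} is acyclic, so L(M) is finite; the longest accepting path visits 3 useful states, giving maximum string length 2.
Counting accepting paths from s5 by length: 1 of length 0, 1 of length 1, 1 of length 2. Total 3.

3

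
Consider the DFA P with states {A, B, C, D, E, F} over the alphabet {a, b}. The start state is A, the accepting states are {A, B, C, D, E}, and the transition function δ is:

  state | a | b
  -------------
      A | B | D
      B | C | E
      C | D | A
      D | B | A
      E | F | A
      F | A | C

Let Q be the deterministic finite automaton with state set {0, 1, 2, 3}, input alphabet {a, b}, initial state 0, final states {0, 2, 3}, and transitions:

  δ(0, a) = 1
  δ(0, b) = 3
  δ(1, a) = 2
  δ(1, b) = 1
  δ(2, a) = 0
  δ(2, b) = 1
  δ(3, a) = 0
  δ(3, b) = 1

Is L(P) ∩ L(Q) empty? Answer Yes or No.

The empty string ε is accepted by both P and Q.
Hence L(P) ∩ L(Q) ≠ ∅.

No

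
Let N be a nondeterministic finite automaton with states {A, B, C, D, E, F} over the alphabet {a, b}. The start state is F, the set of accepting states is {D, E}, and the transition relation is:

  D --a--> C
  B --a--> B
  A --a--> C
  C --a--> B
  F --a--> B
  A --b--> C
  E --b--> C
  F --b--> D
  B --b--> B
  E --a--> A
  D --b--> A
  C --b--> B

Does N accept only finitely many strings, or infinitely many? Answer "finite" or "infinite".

The useful states (reachable from F and able to reach an accepting state) are {D, F}.
Restricted to these states the transition graph has no cycle, so every accepting path has bounded length and L is finite.

finite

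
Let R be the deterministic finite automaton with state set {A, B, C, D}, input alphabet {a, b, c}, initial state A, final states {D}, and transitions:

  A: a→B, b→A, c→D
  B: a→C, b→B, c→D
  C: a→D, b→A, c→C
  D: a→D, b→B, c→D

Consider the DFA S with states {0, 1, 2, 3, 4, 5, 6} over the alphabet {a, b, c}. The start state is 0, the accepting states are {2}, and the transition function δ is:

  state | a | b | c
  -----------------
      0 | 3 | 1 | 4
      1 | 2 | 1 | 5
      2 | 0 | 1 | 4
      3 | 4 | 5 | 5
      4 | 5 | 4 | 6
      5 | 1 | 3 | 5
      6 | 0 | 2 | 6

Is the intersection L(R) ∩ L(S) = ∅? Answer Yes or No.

The string abaa is accepted by both R and S.
Hence L(R) ∩ L(S) ≠ ∅.

No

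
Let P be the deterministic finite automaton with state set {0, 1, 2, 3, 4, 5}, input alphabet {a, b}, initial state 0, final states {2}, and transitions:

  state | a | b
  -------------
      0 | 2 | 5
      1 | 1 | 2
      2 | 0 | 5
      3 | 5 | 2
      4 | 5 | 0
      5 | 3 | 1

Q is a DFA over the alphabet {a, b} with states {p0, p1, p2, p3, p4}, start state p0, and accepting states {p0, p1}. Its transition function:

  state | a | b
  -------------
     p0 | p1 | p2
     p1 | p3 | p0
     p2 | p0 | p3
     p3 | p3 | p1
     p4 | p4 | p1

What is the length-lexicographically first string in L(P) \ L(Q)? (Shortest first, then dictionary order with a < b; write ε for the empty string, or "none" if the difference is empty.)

aaa

The string aaa is accepted by P but not by Q.
No shorter string lies in the difference, and aaa is the lexicographically first length-3 string in L(P) \ L(Q).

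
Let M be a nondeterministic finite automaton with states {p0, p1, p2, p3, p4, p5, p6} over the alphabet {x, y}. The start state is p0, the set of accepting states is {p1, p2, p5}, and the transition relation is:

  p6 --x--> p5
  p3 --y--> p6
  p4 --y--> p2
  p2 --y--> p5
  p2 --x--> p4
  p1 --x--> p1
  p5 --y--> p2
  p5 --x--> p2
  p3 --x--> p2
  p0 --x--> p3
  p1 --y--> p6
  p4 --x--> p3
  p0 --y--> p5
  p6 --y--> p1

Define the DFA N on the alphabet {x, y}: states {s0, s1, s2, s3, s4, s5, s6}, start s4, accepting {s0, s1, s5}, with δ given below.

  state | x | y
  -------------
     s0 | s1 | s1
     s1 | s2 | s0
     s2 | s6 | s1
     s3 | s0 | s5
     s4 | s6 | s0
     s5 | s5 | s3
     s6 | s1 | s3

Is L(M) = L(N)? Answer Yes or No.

Yes

Exploring the product automaton M × N from the start pair (p0, s4), following both machines on each input symbol, reaches 7 state pairs: (p0, s4), (p3, s6), (p5, s0), (p2, s1), (p6, s3), (p4, s2), (p1, s5).
M accepts in {p1, p2, p5} and N accepts in {s0, s1, s5}. In every reachable pair the two components are either both accepting — (p5, s0), (p2, s1), (p1, s5) — or both non-accepting, so no string is accepted by exactly one of the machines: L(M) \ L(N) and L(N) \ L(M) are both empty.
Hence every string is accepted by M iff it is accepted by N, and the two languages coincide.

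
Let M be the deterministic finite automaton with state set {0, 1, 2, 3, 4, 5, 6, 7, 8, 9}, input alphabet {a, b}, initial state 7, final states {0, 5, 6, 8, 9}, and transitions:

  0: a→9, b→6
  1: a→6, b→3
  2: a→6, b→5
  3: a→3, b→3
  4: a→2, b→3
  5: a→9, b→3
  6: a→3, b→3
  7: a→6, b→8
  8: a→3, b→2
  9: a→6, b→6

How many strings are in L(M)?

The useful subgraph on states {2, 5, 6, 7, 8, 9} is acyclic, so L(M) is finite; the longest accepting path visits 6 useful states, giving maximum string length 5.
Counting accepting paths from 7 by length: 2 of length 1, 2 of length 3, 1 of length 4, 2 of length 5. Total 7.

7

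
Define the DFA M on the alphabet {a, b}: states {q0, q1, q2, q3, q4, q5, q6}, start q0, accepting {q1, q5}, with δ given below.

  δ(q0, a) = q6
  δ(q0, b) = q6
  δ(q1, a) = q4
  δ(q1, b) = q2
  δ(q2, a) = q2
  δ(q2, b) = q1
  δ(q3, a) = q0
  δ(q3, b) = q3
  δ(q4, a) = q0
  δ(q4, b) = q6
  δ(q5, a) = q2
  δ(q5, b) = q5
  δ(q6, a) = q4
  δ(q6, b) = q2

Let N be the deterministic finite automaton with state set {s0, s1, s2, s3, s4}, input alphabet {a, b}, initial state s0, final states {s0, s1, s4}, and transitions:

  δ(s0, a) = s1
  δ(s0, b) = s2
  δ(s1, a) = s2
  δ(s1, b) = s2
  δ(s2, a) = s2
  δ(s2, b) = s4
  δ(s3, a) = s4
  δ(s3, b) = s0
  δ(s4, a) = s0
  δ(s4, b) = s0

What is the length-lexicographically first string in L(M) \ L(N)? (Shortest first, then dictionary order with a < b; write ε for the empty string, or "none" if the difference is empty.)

The string bbab is accepted by M but not by N.
No shorter string lies in the difference, and bbab is the lexicographically first length-4 string in L(M) \ L(N).

bbab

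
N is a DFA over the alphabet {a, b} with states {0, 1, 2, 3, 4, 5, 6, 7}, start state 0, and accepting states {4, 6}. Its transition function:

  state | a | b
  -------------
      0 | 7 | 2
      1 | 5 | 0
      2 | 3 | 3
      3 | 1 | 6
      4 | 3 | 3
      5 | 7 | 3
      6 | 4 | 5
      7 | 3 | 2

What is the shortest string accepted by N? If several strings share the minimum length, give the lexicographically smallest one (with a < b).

A breadth-first search from 0 reaches an accepting state first via the path 0 → 7 → 3 → 6 on input aab.
No string of length < 3 is accepted (BFS exhausts all shorter strings without reaching an accepting state), and aab is the lexicographically least accepting string of length 3.

aab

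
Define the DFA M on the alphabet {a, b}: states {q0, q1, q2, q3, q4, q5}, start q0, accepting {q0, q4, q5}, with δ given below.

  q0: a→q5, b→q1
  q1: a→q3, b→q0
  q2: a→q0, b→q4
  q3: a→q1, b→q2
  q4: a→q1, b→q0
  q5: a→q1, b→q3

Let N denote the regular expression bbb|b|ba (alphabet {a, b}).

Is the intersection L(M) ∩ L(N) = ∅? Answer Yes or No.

Yes

Converting the expression N to a DFA (subset construction, then merging equivalent states) gives the minimal DFA with states {n0, n1, n2, n3, n4}, start state n0, accepting states {n2, n3} and transitions n0: a→n1, b→n2; n1: a→n1, b→n1; n2: a→n3, b→n4; n3: a→n1, b→n1; n4: a→n1, b→n3.
Exploring the product automaton M × N from the start pair (q0, n0), following both machines on each input symbol, reaches 11 state pairs: (q0, n0), (q5, n1), (q1, n2), (q1, n1), (q3, n1), (q3, n3), (q0, n4), (q0, n1), (q2, n1), (q1, n3), (q4, n1).
M accepts in {q0, q4, q5} and N accepts in {n2, n3}; no reachable pair has both components accepting, so no string drives both machines to acceptance simultaneously and L(M) ∩ L(N) = ∅.
So no string is accepted by both, and the intersection is empty.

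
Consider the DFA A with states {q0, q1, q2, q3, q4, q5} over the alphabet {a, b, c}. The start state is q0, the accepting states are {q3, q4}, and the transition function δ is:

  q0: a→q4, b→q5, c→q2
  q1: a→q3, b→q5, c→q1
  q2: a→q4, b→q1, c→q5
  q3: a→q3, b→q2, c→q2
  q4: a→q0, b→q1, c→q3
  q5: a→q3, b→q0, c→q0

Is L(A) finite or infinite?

State q1 is reachable from the start and can reach an accepting state, and it lies on the cycle q1 → q1.
Traversing that cycle any number of times yields accepted strings of unbounded length, so the language is infinite.

infinite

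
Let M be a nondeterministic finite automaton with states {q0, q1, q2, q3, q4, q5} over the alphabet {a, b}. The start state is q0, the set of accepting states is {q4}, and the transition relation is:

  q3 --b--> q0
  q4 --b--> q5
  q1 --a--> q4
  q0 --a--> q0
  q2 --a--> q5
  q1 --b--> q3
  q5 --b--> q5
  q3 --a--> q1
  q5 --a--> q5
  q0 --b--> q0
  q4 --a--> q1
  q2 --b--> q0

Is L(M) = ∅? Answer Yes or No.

The states reachable from the start state are {q0}.
None of the accepting states {q4} is reachable, so no string is accepted and L(M) = ∅.

Yes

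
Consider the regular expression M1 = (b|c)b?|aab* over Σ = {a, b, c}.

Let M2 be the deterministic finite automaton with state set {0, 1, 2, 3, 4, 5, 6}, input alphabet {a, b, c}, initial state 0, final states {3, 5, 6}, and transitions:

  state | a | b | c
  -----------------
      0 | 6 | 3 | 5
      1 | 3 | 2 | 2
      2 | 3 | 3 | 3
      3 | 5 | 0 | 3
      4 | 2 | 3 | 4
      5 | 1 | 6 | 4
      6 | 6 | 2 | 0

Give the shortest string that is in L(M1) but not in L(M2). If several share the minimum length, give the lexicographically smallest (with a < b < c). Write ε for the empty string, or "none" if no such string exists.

bb

The string bb is accepted by M1 but not by M2.
No shorter string lies in the difference, and bb is the lexicographically first length-2 string in L(M1) \ L(M2).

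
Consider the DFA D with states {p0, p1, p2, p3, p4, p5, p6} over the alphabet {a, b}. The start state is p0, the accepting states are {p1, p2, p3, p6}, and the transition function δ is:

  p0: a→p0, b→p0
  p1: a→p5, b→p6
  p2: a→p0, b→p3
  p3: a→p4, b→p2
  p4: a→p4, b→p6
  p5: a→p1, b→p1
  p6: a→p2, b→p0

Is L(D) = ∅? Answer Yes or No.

Yes

The states reachable from the start state are {p0}.
None of the accepting states {p1, p2, p3, p6} is reachable, so no string is accepted and L(D) = ∅.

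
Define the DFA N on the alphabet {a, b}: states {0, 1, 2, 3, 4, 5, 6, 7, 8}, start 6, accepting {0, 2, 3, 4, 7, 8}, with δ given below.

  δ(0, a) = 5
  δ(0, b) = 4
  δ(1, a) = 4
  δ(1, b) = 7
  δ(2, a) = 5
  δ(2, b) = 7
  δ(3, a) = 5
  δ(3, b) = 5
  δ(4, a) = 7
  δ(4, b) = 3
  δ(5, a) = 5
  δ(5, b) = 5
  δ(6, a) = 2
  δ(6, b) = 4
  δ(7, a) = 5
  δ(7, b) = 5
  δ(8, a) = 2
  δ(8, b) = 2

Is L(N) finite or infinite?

The useful states (reachable from 6 and able to reach an accepting state) are {2, 3, 4, 6, 7}.
Restricted to these states the transition graph has no cycle, so every accepting path has bounded length and L is finite.

finite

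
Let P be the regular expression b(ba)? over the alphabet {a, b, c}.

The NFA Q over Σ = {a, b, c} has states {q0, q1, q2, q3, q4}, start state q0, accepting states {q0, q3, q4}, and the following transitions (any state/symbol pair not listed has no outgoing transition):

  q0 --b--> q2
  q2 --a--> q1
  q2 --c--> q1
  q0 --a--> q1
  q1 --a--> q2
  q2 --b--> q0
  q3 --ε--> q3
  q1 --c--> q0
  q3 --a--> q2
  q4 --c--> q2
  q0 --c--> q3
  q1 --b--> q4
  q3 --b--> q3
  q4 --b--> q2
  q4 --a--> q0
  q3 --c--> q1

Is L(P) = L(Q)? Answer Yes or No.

No

The string b is accepted by P but rejected by Q.
So L(P) ≠ L(Q).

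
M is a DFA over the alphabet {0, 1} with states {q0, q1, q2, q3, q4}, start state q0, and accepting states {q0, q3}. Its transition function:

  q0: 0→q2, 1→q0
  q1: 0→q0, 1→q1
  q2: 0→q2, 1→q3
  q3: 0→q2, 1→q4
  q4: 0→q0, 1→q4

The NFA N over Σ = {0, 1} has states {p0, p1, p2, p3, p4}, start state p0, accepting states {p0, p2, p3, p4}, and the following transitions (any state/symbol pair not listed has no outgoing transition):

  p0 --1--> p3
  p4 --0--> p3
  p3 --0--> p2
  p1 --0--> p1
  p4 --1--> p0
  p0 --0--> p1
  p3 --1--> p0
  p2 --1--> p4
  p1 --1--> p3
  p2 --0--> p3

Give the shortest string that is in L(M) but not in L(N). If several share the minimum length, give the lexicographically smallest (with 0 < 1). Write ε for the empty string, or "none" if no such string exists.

The string 0110 is accepted by M but not by N.
No shorter string lies in the difference, and 0110 is the lexicographically first length-4 string in L(M) \ L(N).

0110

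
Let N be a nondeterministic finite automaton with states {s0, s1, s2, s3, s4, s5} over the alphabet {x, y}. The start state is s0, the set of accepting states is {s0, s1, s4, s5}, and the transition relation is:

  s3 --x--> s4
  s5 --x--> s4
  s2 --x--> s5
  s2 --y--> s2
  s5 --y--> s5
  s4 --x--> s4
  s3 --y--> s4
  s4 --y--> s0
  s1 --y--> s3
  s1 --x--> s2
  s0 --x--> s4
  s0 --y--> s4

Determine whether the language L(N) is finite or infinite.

infinite

State s0 is reachable from the start and can reach an accepting state, and it lies on the cycle s0 → s4 → s0.
Traversing that cycle any number of times yields accepted strings of unbounded length, so the language is infinite.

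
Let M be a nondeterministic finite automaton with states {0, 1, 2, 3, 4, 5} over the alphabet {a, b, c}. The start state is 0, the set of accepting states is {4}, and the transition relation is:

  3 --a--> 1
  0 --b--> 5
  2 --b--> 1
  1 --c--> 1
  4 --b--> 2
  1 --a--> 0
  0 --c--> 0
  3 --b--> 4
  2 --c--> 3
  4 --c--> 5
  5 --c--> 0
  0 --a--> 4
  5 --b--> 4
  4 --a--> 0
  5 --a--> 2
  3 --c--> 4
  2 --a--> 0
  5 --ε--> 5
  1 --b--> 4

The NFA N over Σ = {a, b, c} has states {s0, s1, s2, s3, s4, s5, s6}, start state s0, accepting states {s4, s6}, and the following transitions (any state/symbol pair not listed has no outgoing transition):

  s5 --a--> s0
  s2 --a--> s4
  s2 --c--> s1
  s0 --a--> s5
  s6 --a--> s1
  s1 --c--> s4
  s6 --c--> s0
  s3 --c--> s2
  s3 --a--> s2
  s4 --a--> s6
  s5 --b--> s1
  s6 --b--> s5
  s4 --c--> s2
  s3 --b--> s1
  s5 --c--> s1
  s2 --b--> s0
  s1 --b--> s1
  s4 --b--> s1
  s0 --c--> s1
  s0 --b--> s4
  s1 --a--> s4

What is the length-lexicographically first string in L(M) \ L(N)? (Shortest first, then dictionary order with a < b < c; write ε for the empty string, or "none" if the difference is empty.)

The string a is accepted by M but not by N.
No shorter string lies in the difference, and a is the lexicographically first length-1 string in L(M) \ L(N).

a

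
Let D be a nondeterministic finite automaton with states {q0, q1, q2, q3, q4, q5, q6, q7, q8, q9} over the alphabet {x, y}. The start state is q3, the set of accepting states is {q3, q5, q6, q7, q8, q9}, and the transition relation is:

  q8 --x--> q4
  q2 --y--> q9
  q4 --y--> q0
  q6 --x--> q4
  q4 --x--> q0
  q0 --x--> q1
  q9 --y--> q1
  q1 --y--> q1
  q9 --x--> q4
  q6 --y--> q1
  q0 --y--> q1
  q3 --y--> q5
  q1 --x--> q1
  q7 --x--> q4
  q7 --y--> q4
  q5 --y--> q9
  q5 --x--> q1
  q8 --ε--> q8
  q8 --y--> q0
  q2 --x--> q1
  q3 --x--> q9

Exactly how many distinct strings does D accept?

4

The useful subgraph on states {q3, q5, q9} is acyclic, so L(D) is finite; the longest accepting path visits 3 useful states, giving maximum string length 2.
Counting accepting paths from q3 by length: 1 of length 0, 2 of length 1, 1 of length 2. Total 4.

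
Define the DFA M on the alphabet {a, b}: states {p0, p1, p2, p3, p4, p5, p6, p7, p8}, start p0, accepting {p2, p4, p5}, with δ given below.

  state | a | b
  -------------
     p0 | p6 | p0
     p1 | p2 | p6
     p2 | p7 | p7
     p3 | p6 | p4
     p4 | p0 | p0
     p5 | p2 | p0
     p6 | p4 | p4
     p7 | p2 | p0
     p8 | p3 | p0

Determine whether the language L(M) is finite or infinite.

infinite

State p0 is reachable from the start and can reach an accepting state, and it lies on the cycle p0 → p0.
Traversing that cycle any number of times yields accepted strings of unbounded length, so the language is infinite.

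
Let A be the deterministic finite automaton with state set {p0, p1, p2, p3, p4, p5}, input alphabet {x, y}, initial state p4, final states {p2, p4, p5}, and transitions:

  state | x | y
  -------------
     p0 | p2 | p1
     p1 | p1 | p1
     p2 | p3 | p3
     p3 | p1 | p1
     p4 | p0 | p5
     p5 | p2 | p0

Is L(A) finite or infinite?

finite

The useful states (reachable from p4 and able to reach an accepting state) are {p0, p2, p4, p5}.
Restricted to these states the transition graph has no cycle, so every accepting path has bounded length and L is finite.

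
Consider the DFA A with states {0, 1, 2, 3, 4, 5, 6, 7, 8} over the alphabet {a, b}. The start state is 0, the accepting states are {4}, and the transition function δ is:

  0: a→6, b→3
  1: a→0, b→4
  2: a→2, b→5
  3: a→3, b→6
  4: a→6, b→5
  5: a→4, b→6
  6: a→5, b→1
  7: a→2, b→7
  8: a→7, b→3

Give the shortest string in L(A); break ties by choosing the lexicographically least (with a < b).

aaa

A breadth-first search from 0 reaches an accepting state first via the path 0 → 6 → 5 → 4 on input aaa.
No string of length < 3 is accepted (BFS exhausts all shorter strings without reaching an accepting state), and aaa is the lexicographically least accepting string of length 3.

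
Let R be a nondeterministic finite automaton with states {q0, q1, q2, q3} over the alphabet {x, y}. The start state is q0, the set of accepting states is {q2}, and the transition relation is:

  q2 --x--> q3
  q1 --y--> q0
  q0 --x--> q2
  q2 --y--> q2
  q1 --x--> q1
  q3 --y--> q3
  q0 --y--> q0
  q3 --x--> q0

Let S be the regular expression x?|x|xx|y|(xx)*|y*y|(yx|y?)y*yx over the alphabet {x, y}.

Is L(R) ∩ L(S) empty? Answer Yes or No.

The string x is accepted by both R and S.
Hence L(R) ∩ L(S) ≠ ∅.

No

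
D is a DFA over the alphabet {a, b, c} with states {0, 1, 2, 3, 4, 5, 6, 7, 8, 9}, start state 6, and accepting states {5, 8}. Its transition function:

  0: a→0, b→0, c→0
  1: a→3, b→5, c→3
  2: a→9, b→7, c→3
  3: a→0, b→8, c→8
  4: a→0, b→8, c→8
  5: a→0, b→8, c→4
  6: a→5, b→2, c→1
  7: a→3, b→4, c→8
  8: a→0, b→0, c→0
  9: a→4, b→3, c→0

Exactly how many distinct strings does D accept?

23

The useful subgraph on states {1, 2, 3, 4, 5, 6, 7, 8, 9} is acyclic, so L(D) is finite; the longest accepting path visits 5 useful states, giving maximum string length 4.
Counting accepting paths from 6 by length: 1 of length 1, 2 of length 2, 10 of length 3, 10 of length 4. Total 23.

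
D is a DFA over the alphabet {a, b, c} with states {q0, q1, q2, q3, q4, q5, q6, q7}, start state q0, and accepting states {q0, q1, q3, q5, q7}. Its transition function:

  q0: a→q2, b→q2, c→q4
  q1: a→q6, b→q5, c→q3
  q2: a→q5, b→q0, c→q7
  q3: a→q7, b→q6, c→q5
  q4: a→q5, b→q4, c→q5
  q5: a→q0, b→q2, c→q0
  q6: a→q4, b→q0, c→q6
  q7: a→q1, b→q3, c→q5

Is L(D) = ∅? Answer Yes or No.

The empty string ε is accepted: the run q0 ends in the accepting state q0.
Since at least one string is accepted, L(D) is not empty.

No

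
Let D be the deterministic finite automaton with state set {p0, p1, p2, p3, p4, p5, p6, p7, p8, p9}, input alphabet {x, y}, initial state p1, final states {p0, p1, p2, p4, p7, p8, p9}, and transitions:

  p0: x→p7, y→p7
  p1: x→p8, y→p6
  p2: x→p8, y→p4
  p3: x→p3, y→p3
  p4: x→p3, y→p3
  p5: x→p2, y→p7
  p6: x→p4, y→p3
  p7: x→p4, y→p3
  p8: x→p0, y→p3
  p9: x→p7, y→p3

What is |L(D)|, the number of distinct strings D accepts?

8

The useful subgraph on states {p0, p1, p4, p6, p7, p8} is acyclic, so L(D) is finite; the longest accepting path visits 5 useful states, giving maximum string length 4.
Counting accepting paths from p1 by length: 1 of length 0, 1 of length 1, 2 of length 2, 2 of length 3, 2 of length 4. Total 8.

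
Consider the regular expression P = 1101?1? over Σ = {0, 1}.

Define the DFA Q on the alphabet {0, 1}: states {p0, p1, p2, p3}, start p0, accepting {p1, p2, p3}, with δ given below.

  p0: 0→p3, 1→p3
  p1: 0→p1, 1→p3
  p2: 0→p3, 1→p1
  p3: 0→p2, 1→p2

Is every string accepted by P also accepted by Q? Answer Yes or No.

Yes

Converting the expression P to a DFA (subset construction, then merging equivalent states) gives the minimal DFA with states {r0, r1, r2, r3, r4, r5, r6}, start state r0, accepting states {r4, r5, r6} and transitions r0: 0→r1, 1→r2; r1: 0→r1, 1→r1; r2: 0→r1, 1→r3; r3: 0→r4, 1→r1; r4: 0→r1, 1→r5; r5: 0→r1, 1→r6; r6: 0→r1, 1→r1.
Exploring the product automaton P × Q from the start pair (r0, p0), following both machines on each input symbol, reaches 9 state pairs: (r0, p0), (r1, p3), (r2, p3), (r1, p2), (r3, p2), (r1, p1), (r4, p3), (r5, p2), (r6, p1).
P accepts in {r4, r5, r6} and Q accepts in {p1, p2, p3}. The reachable pairs whose P-component is accepting are (r4, p3), (r5, p2), (r6, p1); in each of them the Q-component is accepting too, so the product for L(P) \ L(Q) (P-component accepting, Q-component rejecting) has no reachable accepting pair and the difference is empty.
Hence every string in L(P) is also in L(Q).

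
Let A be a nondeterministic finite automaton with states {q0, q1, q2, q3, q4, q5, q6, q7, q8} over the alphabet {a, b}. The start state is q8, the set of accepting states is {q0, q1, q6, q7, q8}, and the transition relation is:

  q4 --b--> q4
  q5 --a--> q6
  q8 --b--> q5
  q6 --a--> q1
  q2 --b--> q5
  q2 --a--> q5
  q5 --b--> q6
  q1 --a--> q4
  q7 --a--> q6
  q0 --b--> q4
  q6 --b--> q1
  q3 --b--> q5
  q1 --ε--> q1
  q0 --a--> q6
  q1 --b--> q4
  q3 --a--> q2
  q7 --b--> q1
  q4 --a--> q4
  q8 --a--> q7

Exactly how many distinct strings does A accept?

The useful subgraph on states {q1, q5, q6, q7, q8} is acyclic, so L(A) is finite; the longest accepting path visits 4 useful states, giving maximum string length 3.
Counting accepting paths from q8 by length: 1 of length 0, 1 of length 1, 4 of length 2, 6 of length 3. Total 12.

12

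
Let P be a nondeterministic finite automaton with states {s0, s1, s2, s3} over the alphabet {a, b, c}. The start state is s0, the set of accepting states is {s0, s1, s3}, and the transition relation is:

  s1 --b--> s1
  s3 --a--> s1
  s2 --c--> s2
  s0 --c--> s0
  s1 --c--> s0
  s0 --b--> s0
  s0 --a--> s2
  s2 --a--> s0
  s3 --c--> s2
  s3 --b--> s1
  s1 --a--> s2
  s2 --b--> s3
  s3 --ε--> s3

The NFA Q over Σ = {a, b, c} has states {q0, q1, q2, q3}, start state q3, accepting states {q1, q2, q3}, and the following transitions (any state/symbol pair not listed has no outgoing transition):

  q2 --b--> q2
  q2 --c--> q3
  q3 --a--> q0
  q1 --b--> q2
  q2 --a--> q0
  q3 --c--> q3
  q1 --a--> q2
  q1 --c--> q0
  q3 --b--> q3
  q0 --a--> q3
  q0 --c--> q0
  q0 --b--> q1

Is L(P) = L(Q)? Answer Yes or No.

Exploring the product automaton P × Q from the start pair (s0, q3), following both machines on each input symbol, reaches 4 state pairs: (s0, q3), (s2, q0), (s3, q1), (s1, q2).
P accepts in {s0, s1, s3} and Q accepts in {q1, q2, q3}. In every reachable pair the two components are either both accepting — (s0, q3), (s3, q1), (s1, q2) — or both non-accepting, so no string is accepted by exactly one of the machines: L(P) \ L(Q) and L(Q) \ L(P) are both empty.
Hence every string is accepted by P iff it is accepted by Q, and the two languages coincide.

Yes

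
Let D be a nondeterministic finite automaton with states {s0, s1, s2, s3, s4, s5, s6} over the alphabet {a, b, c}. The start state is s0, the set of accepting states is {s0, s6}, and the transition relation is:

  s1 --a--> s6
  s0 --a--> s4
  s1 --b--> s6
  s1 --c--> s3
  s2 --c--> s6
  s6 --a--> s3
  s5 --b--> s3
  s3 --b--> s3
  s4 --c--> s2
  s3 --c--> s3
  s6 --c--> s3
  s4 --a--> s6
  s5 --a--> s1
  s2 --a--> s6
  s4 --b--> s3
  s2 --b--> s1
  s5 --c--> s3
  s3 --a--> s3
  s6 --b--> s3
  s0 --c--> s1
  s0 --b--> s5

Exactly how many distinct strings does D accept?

10

The useful subgraph on states {s0, s1, s2, s4, s5, s6} is acyclic, so L(D) is finite; the longest accepting path visits 5 useful states, giving maximum string length 4.
Counting accepting paths from s0 by length: 1 of length 0, 3 of length 2, 4 of length 3, 2 of length 4. Total 10.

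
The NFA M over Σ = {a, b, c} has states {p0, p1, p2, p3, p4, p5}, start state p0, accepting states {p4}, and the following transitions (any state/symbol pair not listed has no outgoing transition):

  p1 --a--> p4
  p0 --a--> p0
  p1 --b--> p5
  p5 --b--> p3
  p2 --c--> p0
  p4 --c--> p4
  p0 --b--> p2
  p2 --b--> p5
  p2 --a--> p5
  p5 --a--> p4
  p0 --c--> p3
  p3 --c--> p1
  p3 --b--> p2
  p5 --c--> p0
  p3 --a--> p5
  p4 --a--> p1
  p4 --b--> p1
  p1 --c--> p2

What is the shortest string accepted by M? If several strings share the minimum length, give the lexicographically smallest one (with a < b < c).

A breadth-first search from p0 reaches an accepting state first via the path p0 → p2 → p5 → p4 on input baa.
No string of length < 3 is accepted (BFS exhausts all shorter strings without reaching an accepting state), and baa is the lexicographically least accepting string of length 3.

baa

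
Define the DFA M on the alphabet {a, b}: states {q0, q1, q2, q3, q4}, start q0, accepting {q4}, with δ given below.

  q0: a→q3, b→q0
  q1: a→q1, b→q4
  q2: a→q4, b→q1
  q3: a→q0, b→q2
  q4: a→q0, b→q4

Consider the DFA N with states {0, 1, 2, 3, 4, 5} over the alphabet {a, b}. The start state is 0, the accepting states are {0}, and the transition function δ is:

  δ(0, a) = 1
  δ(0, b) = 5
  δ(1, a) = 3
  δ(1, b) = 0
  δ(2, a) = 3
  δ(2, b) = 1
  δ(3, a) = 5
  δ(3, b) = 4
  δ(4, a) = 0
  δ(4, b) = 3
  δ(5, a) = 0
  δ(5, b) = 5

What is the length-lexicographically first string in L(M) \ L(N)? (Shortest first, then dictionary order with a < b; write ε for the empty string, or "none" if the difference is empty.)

aba

The string aba is accepted by M but not by N.
No shorter string lies in the difference, and aba is the lexicographically first length-3 string in L(M) \ L(N).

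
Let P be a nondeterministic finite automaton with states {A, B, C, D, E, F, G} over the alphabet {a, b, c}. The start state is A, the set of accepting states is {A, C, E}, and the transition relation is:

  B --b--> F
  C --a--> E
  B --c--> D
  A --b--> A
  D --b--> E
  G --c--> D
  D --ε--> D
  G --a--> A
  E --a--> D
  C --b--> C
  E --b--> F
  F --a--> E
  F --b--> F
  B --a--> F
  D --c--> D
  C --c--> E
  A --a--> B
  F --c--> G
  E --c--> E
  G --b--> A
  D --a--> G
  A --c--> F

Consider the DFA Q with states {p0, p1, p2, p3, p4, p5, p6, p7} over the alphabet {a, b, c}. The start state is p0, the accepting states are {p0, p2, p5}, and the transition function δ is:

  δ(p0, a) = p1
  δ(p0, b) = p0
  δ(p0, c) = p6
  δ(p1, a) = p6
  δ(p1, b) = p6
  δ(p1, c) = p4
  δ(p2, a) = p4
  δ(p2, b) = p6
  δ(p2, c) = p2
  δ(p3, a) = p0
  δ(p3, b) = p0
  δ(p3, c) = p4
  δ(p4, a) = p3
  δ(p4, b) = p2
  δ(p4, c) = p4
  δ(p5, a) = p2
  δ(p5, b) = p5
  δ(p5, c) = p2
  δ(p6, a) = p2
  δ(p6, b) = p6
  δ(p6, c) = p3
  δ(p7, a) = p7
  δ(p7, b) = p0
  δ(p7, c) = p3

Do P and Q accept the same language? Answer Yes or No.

Exploring the product automaton P × Q from the start pair (A, p0), following both machines on each input symbol, reaches 6 state pairs: (A, p0), (B, p1), (F, p6), (D, p4), (E, p2), (G, p3).
P accepts in {A, C, E} and Q accepts in {p0, p2, p5}. In every reachable pair the two components are either both accepting — (A, p0), (E, p2) — or both non-accepting, so no string is accepted by exactly one of the machines: L(P) \ L(Q) and L(Q) \ L(P) are both empty.
Hence every string is accepted by P iff it is accepted by Q, and the two languages coincide.

Yes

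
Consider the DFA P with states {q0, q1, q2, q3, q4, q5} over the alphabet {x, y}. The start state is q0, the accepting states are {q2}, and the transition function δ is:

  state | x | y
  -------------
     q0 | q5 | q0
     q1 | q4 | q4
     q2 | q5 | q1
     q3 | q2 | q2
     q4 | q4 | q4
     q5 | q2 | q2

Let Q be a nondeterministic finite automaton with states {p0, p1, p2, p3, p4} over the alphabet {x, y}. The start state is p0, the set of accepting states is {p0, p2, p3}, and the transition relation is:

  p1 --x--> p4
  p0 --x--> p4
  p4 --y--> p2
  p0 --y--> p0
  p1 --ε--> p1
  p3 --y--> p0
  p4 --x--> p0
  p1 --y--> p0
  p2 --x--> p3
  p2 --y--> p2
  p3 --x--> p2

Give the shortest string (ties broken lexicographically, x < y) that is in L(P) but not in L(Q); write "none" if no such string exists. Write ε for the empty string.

none

Exploring the product automaton P × Q from the start pair (q0, p0), following both machines on each input symbol, reaches 11 state pairs: (q0, p0), (q5, p4), (q2, p0), (q2, p2), (q1, p0), (q5, p3), (q1, p2), (q4, p4), (q4, p0), (q4, p3), (q4, p2).
P accepts in {q2} and Q accepts in {p0, p2, p3}. The reachable pairs whose P-component is accepting are (q2, p0), (q2, p2); in each of them the Q-component is accepting too, so the product for L(P) \ L(Q) (P-component accepting, Q-component rejecting) has no reachable accepting pair and the difference is empty.
So every string accepted by P is also accepted by Q: L(P) \ L(Q) = ∅ and there is no such string.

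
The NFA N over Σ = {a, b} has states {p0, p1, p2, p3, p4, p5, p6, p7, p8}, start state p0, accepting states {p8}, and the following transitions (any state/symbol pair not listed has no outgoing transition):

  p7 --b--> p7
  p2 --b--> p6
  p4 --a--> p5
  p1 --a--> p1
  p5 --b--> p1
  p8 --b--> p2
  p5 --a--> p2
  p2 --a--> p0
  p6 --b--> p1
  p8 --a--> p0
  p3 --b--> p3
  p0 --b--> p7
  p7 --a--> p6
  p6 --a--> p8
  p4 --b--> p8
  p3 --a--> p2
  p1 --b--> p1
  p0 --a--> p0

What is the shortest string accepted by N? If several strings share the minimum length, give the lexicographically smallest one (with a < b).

A breadth-first search from p0 reaches an accepting state first via the path p0 → p7 → p6 → p8 on input baa.
No string of length < 3 is accepted (BFS exhausts all shorter strings without reaching an accepting state), and baa is the lexicographically least accepting string of length 3.

baa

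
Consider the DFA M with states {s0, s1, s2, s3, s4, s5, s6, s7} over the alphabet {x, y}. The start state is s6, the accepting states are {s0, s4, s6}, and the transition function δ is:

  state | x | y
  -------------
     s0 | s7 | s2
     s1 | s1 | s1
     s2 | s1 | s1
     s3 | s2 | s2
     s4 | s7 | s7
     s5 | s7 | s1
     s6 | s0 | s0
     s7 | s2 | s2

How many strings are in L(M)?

3

The useful subgraph on states {s0, s6} is acyclic, so L(M) is finite; the longest accepting path visits 2 useful states, giving maximum string length 1.
Counting accepting paths from s6 by length: 1 of length 0, 2 of length 1. Total 3.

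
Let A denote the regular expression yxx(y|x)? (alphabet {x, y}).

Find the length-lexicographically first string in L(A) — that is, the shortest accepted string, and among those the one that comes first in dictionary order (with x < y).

By inspection of the expression, no string of length less than 3 matches, and yxx is the lexicographically first match of length 3.

yxx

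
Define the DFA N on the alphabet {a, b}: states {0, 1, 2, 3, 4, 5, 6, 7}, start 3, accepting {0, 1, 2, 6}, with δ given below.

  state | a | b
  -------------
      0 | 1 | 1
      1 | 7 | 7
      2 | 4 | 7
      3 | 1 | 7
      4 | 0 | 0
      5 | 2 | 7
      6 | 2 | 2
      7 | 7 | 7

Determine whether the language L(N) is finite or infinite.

The useful states (reachable from 3 and able to reach an accepting state) are {1, 3}.
Restricted to these states the transition graph has no cycle, so every accepting path has bounded length and L is finite.

finite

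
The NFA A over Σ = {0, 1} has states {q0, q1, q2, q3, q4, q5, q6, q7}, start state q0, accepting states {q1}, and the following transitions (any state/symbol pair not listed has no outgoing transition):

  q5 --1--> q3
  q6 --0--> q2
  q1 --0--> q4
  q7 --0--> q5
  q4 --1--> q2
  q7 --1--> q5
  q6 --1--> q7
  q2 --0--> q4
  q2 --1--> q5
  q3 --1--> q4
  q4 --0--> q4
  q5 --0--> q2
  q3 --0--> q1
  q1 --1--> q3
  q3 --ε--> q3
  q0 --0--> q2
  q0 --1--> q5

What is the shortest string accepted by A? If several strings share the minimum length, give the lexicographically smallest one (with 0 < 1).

110

A breadth-first search from q0 reaches an accepting state first via the path q0 → q5 → q3 → q1 on input 110.
No string of length < 3 is accepted (BFS exhausts all shorter strings without reaching an accepting state), and 110 is the lexicographically least accepting string of length 3.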